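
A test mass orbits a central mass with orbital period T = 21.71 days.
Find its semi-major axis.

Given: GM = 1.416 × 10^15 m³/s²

Convert to SI: T = 21.71 days = 1.87574e+06 s.
Invert Kepler's third law: a = (GM · T² / (4π²))^(1/3).
Substituting T = 1.87574e+06 s and GM = 1.416e+15 m³/s²:
a = (1.416e+15 · (1.87574e+06)² / (4π²))^(1/3) m
a ≈ 5.016e+08 m = 501.6 Mm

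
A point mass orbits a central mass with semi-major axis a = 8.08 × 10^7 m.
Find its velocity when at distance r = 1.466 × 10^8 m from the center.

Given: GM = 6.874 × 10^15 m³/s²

Vis-viva: v = √(GM · (2/r − 1/a)).
2/r − 1/a = 2/1.466e+08 − 1/8.08e+07 = 1.26633e-09 m⁻¹.
v = √(6.874e+15 · 1.26633e-09) m/s ≈ 2950 m/s = 2.95 km/s.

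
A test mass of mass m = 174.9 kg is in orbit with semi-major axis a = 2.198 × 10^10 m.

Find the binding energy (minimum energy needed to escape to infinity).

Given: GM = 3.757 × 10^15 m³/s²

Total orbital energy is E = −GMm/(2a); binding energy is E_bind = −E = GMm/(2a).
E_bind = 3.757e+15 · 174.9 / (2 · 2.198e+10) J ≈ 1.495e+07 J = 14.95 MJ.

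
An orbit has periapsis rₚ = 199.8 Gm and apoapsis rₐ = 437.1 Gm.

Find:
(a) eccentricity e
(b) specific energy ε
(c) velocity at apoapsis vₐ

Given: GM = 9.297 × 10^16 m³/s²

Convert to SI: rₚ = 199.8 Gm = 1.998e+11 m; rₐ = 437.1 Gm = 4.371e+11 m.
(a) e = (rₐ − rₚ)/(rₐ + rₚ) = (4.371e+11 − 1.998e+11)/(4.371e+11 + 1.998e+11) ≈ 0.3726
(b) With a = (rₚ + rₐ)/2 = 3.1845e+11 m, ε = −GM/(2a) = −9.297e+16/(2 · 3.1845e+11) J/kg ≈ -1.46e+05 J/kg
(c) With a = (rₚ + rₐ)/2 = 3.1845e+11 m, vₐ = √(GM (2/rₐ − 1/a)) = √(9.297e+16 · (2/4.371e+11 − 1/3.1845e+11)) m/s ≈ 365.3 m/s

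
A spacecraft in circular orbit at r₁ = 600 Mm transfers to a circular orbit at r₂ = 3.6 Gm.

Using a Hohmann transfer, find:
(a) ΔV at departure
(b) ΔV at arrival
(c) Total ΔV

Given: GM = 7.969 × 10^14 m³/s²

Convert to SI: r₁ = 600 Mm = 6e+08 m; r₂ = 3.6 Gm = 3.6e+09 m.
Transfer semi-major axis: a_t = (r₁ + r₂)/2 = (6e+08 + 3.6e+09)/2 = 2.1e+09 m.
Circular speeds: v₁ = √(GM/r₁) = 1152.46 m/s, v₂ = √(GM/r₂) = 470.49 m/s.
Transfer speeds (vis-viva v² = GM(2/r − 1/a_t)): v₁ᵗ = 1508.93 m/s, v₂ᵗ = 251.488 m/s.
(a) ΔV₁ = |v₁ᵗ − v₁| ≈ 356.5 m/s = 356.5 m/s.
(b) ΔV₂ = |v₂ − v₂ᵗ| ≈ 219 m/s = 219 m/s.
(c) ΔV_total = ΔV₁ + ΔV₂ ≈ 575.5 m/s = 575.5 m/s.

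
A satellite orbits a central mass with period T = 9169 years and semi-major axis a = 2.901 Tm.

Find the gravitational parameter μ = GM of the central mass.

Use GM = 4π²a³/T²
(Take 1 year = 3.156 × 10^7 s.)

Convert to SI: T = 9169 years = 2.89374e+11 s; a = 2.901 Tm = 2.901e+12 m.
GM = 4π² · a³ / T².
GM = 4π² · (2.901e+12)³ / (2.89374e+11)² m³/s² ≈ 1.151e+16 m³/s² = 1.151 × 10^16 m³/s².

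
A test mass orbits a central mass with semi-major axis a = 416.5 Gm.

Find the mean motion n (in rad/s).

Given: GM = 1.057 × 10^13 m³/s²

Convert to SI: a = 416.5 Gm = 4.165e+11 m.
n = √(GM / a³).
n = √(1.057e+13 / (4.165e+11)³) rad/s ≈ 1.21e-11 rad/s.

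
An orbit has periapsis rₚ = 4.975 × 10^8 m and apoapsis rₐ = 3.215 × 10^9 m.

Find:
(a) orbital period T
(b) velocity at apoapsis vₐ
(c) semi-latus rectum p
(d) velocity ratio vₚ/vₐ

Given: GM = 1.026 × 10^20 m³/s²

(a) With a = (rₚ + rₐ)/2 = 1.85625e+09 m, T = 2π √(a³/GM) = 2π √((1.85625e+09)³/1.026e+20) s ≈ 4.961e+04 s
(b) With a = (rₚ + rₐ)/2 = 1.85625e+09 m, vₐ = √(GM (2/rₐ − 1/a)) = √(1.026e+20 · (2/3.215e+09 − 1/1.85625e+09)) m/s ≈ 9.248e+04 m/s
(c) From a = (rₚ + rₐ)/2 = 1.85625e+09 m and e = (rₐ − rₚ)/(rₐ + rₚ) = 0.731987, p = a(1 − e²) = 1.85625e+09 · (1 − (0.731987)²) ≈ 8.617e+08 m
(d) Conservation of angular momentum (rₚvₚ = rₐvₐ) gives vₚ/vₐ = rₐ/rₚ = 3.215e+09/4.975e+08 ≈ 6.462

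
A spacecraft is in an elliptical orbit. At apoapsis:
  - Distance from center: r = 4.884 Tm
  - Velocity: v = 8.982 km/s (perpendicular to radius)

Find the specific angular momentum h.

Convert to SI: r = 4.884 Tm = 4.884e+12 m; v = 8.982 km/s = 8982 m/s.
With v perpendicular to r, h = r · v.
h = 4.884e+12 · 8982 m²/s ≈ 4.387e+16 m²/s.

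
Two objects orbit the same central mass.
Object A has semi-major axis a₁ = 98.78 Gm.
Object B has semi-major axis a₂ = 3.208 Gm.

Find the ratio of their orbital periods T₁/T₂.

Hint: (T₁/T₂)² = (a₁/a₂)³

Convert to SI: a₁ = 98.78 Gm = 9.878e+10 m; a₂ = 3.208 Gm = 3.208e+09 m.
From Kepler's third law, (T₁/T₂)² = (a₁/a₂)³, so T₁/T₂ = (a₁/a₂)^(3/2).
a₁/a₂ = 9.878e+10 / 3.208e+09 = 30.7918.
T₁/T₂ = (30.7918)^(3/2) ≈ 170.9.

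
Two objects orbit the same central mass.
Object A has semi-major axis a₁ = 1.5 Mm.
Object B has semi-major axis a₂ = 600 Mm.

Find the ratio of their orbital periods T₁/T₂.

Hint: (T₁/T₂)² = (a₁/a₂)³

Convert to SI: a₁ = 1.5 Mm = 1.5e+06 m; a₂ = 600 Mm = 6e+08 m.
From Kepler's third law, (T₁/T₂)² = (a₁/a₂)³, so T₁/T₂ = (a₁/a₂)^(3/2).
a₁/a₂ = 1.5e+06 / 6e+08 = 0.0025.
T₁/T₂ = (0.0025)^(3/2) ≈ 0.000125.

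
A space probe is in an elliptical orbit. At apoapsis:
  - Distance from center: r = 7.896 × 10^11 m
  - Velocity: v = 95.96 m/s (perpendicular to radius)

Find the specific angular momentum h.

With v perpendicular to r, h = r · v.
h = 7.896e+11 · 95.96 m²/s ≈ 7.577e+13 m²/s.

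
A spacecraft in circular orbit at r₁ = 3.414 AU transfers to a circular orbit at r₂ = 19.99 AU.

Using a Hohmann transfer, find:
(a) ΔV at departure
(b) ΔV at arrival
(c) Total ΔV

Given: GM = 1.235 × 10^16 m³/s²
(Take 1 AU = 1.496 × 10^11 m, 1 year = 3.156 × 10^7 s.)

Convert to SI: r₁ = 3.414 AU = 5.10734e+11 m; r₂ = 19.99 AU = 2.9905e+12 m.
Transfer semi-major axis: a_t = (r₁ + r₂)/2 = (5.10734e+11 + 2.9905e+12)/2 = 1.75062e+12 m.
Circular speeds: v₁ = √(GM/r₁) = 155.502 m/s, v₂ = √(GM/r₂) = 64.263 m/s.
Transfer speeds (vis-viva v² = GM(2/r − 1/a_t)): v₁ᵗ = 203.241 m/s, v₂ᵗ = 34.7107 m/s.
(a) ΔV₁ = |v₁ᵗ − v₁| ≈ 47.74 m/s = 0.01007 AU/year.
(b) ΔV₂ = |v₂ − v₂ᵗ| ≈ 29.55 m/s = 0.006234 AU/year.
(c) ΔV_total = ΔV₁ + ΔV₂ ≈ 77.29 m/s = 0.01631 AU/year.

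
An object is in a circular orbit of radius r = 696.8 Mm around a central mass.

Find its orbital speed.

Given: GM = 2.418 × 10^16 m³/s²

Convert to SI: r = 696.8 Mm = 6.968e+08 m.
For a circular orbit, gravity supplies the centripetal force, so v = √(GM / r).
v = √(2.418e+16 / 6.968e+08) m/s ≈ 5891 m/s = 5.891 km/s.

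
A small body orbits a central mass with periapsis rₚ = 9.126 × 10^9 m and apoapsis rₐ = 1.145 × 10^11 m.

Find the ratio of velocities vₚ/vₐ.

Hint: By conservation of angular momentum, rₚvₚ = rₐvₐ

Conservation of angular momentum gives rₚvₚ = rₐvₐ, so vₚ/vₐ = rₐ/rₚ.
vₚ/vₐ = 1.145e+11 / 9.126e+09 ≈ 12.55.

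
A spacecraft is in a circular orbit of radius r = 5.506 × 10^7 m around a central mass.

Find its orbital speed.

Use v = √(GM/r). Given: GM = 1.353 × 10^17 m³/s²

For a circular orbit, gravity supplies the centripetal force, so v = √(GM / r).
v = √(1.353e+17 / 5.506e+07) m/s ≈ 4.957e+04 m/s = 49.57 km/s.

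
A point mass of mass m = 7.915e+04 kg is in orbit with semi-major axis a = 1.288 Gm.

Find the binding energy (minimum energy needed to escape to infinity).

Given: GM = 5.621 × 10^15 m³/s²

Convert to SI: a = 1.288 Gm = 1.288e+09 m.
Total orbital energy is E = −GMm/(2a); binding energy is E_bind = −E = GMm/(2a).
E_bind = 5.621e+15 · 7.915e+04 / (2 · 1.288e+09) J ≈ 1.727e+11 J = 172.7 GJ.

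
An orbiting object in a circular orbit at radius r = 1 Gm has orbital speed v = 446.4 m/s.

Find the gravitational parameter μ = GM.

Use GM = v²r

Convert to SI: r = 1 Gm = 1e+09 m.
For a circular orbit v² = GM/r, so GM = v² · r.
GM = (446.4)² · 1e+09 m³/s² ≈ 1.993e+14 m³/s² = 1.993 × 10^14 m³/s².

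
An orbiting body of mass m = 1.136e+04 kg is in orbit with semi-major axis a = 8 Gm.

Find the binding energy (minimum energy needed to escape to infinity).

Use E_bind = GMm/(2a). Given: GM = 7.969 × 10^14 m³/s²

Convert to SI: a = 8 Gm = 8e+09 m.
Total orbital energy is E = −GMm/(2a); binding energy is E_bind = −E = GMm/(2a).
E_bind = 7.969e+14 · 1.136e+04 / (2 · 8e+09) J ≈ 5.658e+08 J = 565.8 MJ.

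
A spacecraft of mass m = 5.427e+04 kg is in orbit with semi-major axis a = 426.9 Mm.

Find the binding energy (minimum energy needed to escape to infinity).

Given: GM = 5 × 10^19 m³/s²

Convert to SI: a = 426.9 Mm = 4.269e+08 m.
Total orbital energy is E = −GMm/(2a); binding energy is E_bind = −E = GMm/(2a).
E_bind = 5e+19 · 5.427e+04 / (2 · 4.269e+08) J ≈ 3.178e+15 J = 3.178 PJ.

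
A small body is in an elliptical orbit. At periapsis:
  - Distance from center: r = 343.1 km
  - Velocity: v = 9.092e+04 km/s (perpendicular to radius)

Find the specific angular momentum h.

Convert to SI: r = 343.1 km = 343100 m; v = 9.092e+04 km/s = 9.092e+07 m/s.
With v perpendicular to r, h = r · v.
h = 343100 · 9.092e+07 m²/s ≈ 3.119e+13 m²/s.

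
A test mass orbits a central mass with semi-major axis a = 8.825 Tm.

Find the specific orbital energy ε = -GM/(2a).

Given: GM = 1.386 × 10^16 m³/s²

Convert to SI: a = 8.825 Tm = 8.825e+12 m.
ε = −GM / (2a).
ε = −1.386e+16 / (2 · 8.825e+12) J/kg ≈ -785.3 J/kg = -785.3 J/kg.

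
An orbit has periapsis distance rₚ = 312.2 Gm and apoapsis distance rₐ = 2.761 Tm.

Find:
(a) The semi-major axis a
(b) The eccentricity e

Convert to SI: rₚ = 312.2 Gm = 3.122e+11 m; rₐ = 2.761 Tm = 2.761e+12 m.
(a) a = (rₚ + rₐ) / 2 = (3.122e+11 + 2.761e+12) / 2 ≈ 1.537e+12 m = 1.537 Tm.
(b) e = (rₐ − rₚ) / (rₐ + rₚ) = (2.761e+12 − 3.122e+11) / (2.761e+12 + 3.122e+11) ≈ 0.7968.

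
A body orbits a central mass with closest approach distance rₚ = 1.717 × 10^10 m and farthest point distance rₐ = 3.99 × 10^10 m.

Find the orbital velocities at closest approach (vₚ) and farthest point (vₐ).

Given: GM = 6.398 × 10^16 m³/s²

Use the vis-viva equation v² = GM(2/r − 1/a) with a = (rₚ + rₐ)/2 = (1.717e+10 + 3.99e+10)/2 = 2.8535e+10 m.
vₚ = √(GM · (2/rₚ − 1/a)) = √(6.398e+16 · (2/1.717e+10 − 1/2.8535e+10)) m/s ≈ 2283 m/s = 2.283 km/s.
vₐ = √(GM · (2/rₐ − 1/a)) = √(6.398e+16 · (2/3.99e+10 − 1/2.8535e+10)) m/s ≈ 982.3 m/s = 982.3 m/s.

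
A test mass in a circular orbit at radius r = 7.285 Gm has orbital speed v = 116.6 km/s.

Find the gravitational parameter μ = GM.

Convert to SI: r = 7.285 Gm = 7.285e+09 m; v = 116.6 km/s = 116600 m/s.
For a circular orbit v² = GM/r, so GM = v² · r.
GM = (116600)² · 7.285e+09 m³/s² ≈ 9.904e+19 m³/s² = 9.904 × 10^19 m³/s².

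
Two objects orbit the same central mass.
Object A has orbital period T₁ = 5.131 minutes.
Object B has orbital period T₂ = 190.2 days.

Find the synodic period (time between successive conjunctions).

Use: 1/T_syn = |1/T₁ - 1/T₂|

Convert to SI: T₁ = 5.131 minutes = 307.86 s; T₂ = 190.2 days = 1.64333e+07 s.
T_syn = |T₁ · T₂ / (T₁ − T₂)|.
T_syn = |307.86 · 1.64333e+07 / (307.86 − 1.64333e+07)| s ≈ 307.9 s = 5.131 minutes.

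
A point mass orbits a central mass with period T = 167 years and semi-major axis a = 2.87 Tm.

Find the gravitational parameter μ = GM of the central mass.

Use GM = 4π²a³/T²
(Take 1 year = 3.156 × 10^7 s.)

Convert to SI: T = 167 years = 5.27052e+09 s; a = 2.87 Tm = 2.87e+12 m.
GM = 4π² · a³ / T².
GM = 4π² · (2.87e+12)³ / (5.27052e+09)² m³/s² ≈ 3.36e+19 m³/s² = 3.36 × 10^19 m³/s².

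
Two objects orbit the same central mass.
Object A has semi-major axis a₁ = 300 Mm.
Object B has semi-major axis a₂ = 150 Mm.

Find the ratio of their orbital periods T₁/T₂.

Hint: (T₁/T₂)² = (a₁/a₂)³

Convert to SI: a₁ = 300 Mm = 3e+08 m; a₂ = 150 Mm = 1.5e+08 m.
From Kepler's third law, (T₁/T₂)² = (a₁/a₂)³, so T₁/T₂ = (a₁/a₂)^(3/2).
a₁/a₂ = 3e+08 / 1.5e+08 = 2.
T₁/T₂ = (2)^(3/2) ≈ 2.828.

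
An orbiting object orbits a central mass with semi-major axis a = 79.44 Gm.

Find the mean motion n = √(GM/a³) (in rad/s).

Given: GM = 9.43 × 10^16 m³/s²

Convert to SI: a = 79.44 Gm = 7.944e+10 m.
n = √(GM / a³).
n = √(9.43e+16 / (7.944e+10)³) rad/s ≈ 1.372e-08 rad/s.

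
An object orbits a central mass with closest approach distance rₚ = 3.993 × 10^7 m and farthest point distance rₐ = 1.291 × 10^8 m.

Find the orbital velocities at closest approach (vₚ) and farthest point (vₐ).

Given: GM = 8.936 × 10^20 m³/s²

Use the vis-viva equation v² = GM(2/r − 1/a) with a = (rₚ + rₐ)/2 = (3.993e+07 + 1.291e+08)/2 = 8.4515e+07 m.
vₚ = √(GM · (2/rₚ − 1/a)) = √(8.936e+20 · (2/3.993e+07 − 1/8.4515e+07)) m/s ≈ 5.847e+06 m/s = 5847 km/s.
vₐ = √(GM · (2/rₐ − 1/a)) = √(8.936e+20 · (2/1.291e+08 − 1/8.4515e+07)) m/s ≈ 1.808e+06 m/s = 1808 km/s.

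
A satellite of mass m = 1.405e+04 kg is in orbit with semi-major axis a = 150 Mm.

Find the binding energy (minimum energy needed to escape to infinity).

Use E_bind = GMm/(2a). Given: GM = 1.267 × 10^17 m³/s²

Convert to SI: a = 150 Mm = 1.5e+08 m.
Total orbital energy is E = −GMm/(2a); binding energy is E_bind = −E = GMm/(2a).
E_bind = 1.267e+17 · 1.405e+04 / (2 · 1.5e+08) J ≈ 5.934e+12 J = 5.934 TJ.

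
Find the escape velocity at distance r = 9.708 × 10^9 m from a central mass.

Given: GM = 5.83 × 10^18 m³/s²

Escape velocity comes from setting total energy to zero: ½v² − GM/r = 0 ⇒ v_esc = √(2GM / r).
v_esc = √(2 · 5.83e+18 / 9.708e+09) m/s ≈ 3.466e+04 m/s = 34.66 km/s.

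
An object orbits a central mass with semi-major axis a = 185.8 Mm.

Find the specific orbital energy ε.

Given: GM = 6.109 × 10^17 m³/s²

Convert to SI: a = 185.8 Mm = 1.858e+08 m.
ε = −GM / (2a).
ε = −6.109e+17 / (2 · 1.858e+08) J/kg ≈ -1.644e+09 J/kg = -1.644 GJ/kg.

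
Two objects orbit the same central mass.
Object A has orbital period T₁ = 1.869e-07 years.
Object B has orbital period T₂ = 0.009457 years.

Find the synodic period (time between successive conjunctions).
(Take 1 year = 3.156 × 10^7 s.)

Convert to SI: T₁ = 1.869e-07 years = 5.89856 s; T₂ = 0.009457 years = 298463 s.
T_syn = |T₁ · T₂ / (T₁ − T₂)|.
T_syn = |5.89856 · 298463 / (5.89856 − 298463)| s ≈ 5.899 s = 1.869e-07 years.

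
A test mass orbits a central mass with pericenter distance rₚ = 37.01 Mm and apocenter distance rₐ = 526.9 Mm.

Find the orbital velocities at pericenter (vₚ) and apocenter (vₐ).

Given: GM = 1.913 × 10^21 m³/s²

Convert to SI: rₚ = 37.01 Mm = 3.701e+07 m; rₐ = 526.9 Mm = 5.269e+08 m.
Use the vis-viva equation v² = GM(2/r − 1/a) with a = (rₚ + rₐ)/2 = (3.701e+07 + 5.269e+08)/2 = 2.81955e+08 m.
vₚ = √(GM · (2/rₚ − 1/a)) = √(1.913e+21 · (2/3.701e+07 − 1/2.81955e+08)) m/s ≈ 9.828e+06 m/s = 9828 km/s.
vₐ = √(GM · (2/rₐ − 1/a)) = √(1.913e+21 · (2/5.269e+08 − 1/2.81955e+08)) m/s ≈ 6.903e+05 m/s = 690.3 km/s.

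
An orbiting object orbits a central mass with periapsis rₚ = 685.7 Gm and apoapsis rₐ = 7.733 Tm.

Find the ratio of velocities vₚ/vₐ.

Convert to SI: rₚ = 685.7 Gm = 6.857e+11 m; rₐ = 7.733 Tm = 7.733e+12 m.
Conservation of angular momentum gives rₚvₚ = rₐvₐ, so vₚ/vₐ = rₐ/rₚ.
vₚ/vₐ = 7.733e+12 / 6.857e+11 ≈ 11.28.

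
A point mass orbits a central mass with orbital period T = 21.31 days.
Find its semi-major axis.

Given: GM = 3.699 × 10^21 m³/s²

Convert to SI: T = 21.31 days = 1.84118e+06 s.
Invert Kepler's third law: a = (GM · T² / (4π²))^(1/3).
Substituting T = 1.84118e+06 s and GM = 3.699e+21 m³/s²:
a = (3.699e+21 · (1.84118e+06)² / (4π²))^(1/3) m
a ≈ 6.823e+10 m = 6.823 × 10^10 m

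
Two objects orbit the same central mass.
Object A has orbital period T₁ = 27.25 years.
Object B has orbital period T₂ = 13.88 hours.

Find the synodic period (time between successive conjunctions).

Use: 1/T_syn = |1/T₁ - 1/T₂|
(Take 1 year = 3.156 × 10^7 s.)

Convert to SI: T₁ = 27.25 years = 8.6001e+08 s; T₂ = 13.88 hours = 49968 s.
T_syn = |T₁ · T₂ / (T₁ − T₂)|.
T_syn = |8.6001e+08 · 49968 / (8.6001e+08 − 49968)| s ≈ 4.997e+04 s = 13.88 hours.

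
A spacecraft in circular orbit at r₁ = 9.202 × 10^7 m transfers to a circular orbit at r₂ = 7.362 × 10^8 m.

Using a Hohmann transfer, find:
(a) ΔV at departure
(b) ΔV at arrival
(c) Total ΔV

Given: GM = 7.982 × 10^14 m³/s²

Transfer semi-major axis: a_t = (r₁ + r₂)/2 = (9.202e+07 + 7.362e+08)/2 = 4.1411e+08 m.
Circular speeds: v₁ = √(GM/r₁) = 2945.2 m/s, v₂ = √(GM/r₂) = 1041.26 m/s.
Transfer speeds (vis-viva v² = GM(2/r − 1/a_t)): v₁ᵗ = 3926.94 m/s, v₂ᵗ = 490.841 m/s.
(a) ΔV₁ = |v₁ᵗ − v₁| ≈ 981.7 m/s = 981.7 m/s.
(b) ΔV₂ = |v₂ − v₂ᵗ| ≈ 550.4 m/s = 550.4 m/s.
(c) ΔV_total = ΔV₁ + ΔV₂ ≈ 1532 m/s = 1.532 km/s.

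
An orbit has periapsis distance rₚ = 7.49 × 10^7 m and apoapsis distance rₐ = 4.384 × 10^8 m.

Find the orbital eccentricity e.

e = (rₐ − rₚ) / (rₐ + rₚ).
e = (4.384e+08 − 7.49e+07) / (4.384e+08 + 7.49e+07) = 3.635e+08 / 5.133e+08 ≈ 0.7082.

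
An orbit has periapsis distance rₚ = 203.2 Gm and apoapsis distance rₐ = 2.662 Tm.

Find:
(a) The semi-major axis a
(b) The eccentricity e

Convert to SI: rₚ = 203.2 Gm = 2.032e+11 m; rₐ = 2.662 Tm = 2.662e+12 m.
(a) a = (rₚ + rₐ) / 2 = (2.032e+11 + 2.662e+12) / 2 ≈ 1.433e+12 m = 1.433 Tm.
(b) e = (rₐ − rₚ) / (rₐ + rₚ) = (2.662e+12 − 2.032e+11) / (2.662e+12 + 2.032e+11) ≈ 0.8582.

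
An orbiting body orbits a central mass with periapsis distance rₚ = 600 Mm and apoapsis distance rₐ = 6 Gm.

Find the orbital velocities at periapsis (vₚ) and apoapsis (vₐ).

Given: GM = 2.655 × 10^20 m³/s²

Convert to SI: rₚ = 600 Mm = 6e+08 m; rₐ = 6 Gm = 6e+09 m.
Use the vis-viva equation v² = GM(2/r − 1/a) with a = (rₚ + rₐ)/2 = (6e+08 + 6e+09)/2 = 3.3e+09 m.
vₚ = √(GM · (2/rₚ − 1/a)) = √(2.655e+20 · (2/6e+08 − 1/3.3e+09)) m/s ≈ 8.97e+05 m/s = 897 km/s.
vₐ = √(GM · (2/rₐ − 1/a)) = √(2.655e+20 · (2/6e+09 − 1/3.3e+09)) m/s ≈ 8.97e+04 m/s = 89.7 km/s.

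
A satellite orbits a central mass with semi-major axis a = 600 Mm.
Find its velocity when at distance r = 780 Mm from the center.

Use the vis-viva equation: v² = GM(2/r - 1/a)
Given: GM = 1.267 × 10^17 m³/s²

Convert to SI: a = 600 Mm = 6e+08 m; r = 780 Mm = 7.8e+08 m.
Vis-viva: v = √(GM · (2/r − 1/a)).
2/r − 1/a = 2/7.8e+08 − 1/6e+08 = 8.97436e-10 m⁻¹.
v = √(1.267e+17 · 8.97436e-10) m/s ≈ 1.066e+04 m/s = 10.66 km/s.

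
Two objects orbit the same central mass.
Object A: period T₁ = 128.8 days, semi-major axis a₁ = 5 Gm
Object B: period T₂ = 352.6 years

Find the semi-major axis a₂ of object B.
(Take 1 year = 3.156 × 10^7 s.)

Convert to SI: T₁ = 128.8 days = 1.11283e+07 s; a₁ = 5 Gm = 5e+09 m; T₂ = 352.6 years = 1.11281e+10 s.
Kepler's third law: (T₁/T₂)² = (a₁/a₂)³ ⇒ a₂ = a₁ · (T₂/T₁)^(2/3).
T₂/T₁ = 1.11281e+10 / 1.11283e+07 = 999.976.
a₂ = 5e+09 · (999.976)^(2/3) m ≈ 5e+11 m = 500 Gm.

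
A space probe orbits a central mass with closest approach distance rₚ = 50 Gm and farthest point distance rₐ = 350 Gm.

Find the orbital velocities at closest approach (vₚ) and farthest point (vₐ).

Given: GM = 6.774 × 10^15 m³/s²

Convert to SI: rₚ = 50 Gm = 5e+10 m; rₐ = 350 Gm = 3.5e+11 m.
Use the vis-viva equation v² = GM(2/r − 1/a) with a = (rₚ + rₐ)/2 = (5e+10 + 3.5e+11)/2 = 2e+11 m.
vₚ = √(GM · (2/rₚ − 1/a)) = √(6.774e+15 · (2/5e+10 − 1/2e+11)) m/s ≈ 486.9 m/s = 486.9 m/s.
vₐ = √(GM · (2/rₐ − 1/a)) = √(6.774e+15 · (2/3.5e+11 − 1/2e+11)) m/s ≈ 69.56 m/s = 69.56 m/s.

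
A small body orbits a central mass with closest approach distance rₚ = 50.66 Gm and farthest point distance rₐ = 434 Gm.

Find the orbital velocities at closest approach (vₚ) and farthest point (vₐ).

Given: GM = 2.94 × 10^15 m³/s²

Convert to SI: rₚ = 50.66 Gm = 5.066e+10 m; rₐ = 434 Gm = 4.34e+11 m.
Use the vis-viva equation v² = GM(2/r − 1/a) with a = (rₚ + rₐ)/2 = (5.066e+10 + 4.34e+11)/2 = 2.4233e+11 m.
vₚ = √(GM · (2/rₚ − 1/a)) = √(2.94e+15 · (2/5.066e+10 − 1/2.4233e+11)) m/s ≈ 322.4 m/s = 322.4 m/s.
vₐ = √(GM · (2/rₐ − 1/a)) = √(2.94e+15 · (2/4.34e+11 − 1/2.4233e+11)) m/s ≈ 37.63 m/s = 37.63 m/s.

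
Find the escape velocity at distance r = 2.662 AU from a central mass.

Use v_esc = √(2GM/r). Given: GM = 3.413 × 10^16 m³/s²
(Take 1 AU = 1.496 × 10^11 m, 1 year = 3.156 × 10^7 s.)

Convert to SI: r = 2.662 AU = 3.98235e+11 m.
Escape velocity comes from setting total energy to zero: ½v² − GM/r = 0 ⇒ v_esc = √(2GM / r).
v_esc = √(2 · 3.413e+16 / 3.98235e+11) m/s ≈ 414 m/s = 0.08734 AU/year.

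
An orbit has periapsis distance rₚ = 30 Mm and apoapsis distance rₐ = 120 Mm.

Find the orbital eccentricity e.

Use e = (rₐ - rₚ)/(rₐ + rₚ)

Convert to SI: rₚ = 30 Mm = 3e+07 m; rₐ = 120 Mm = 1.2e+08 m.
e = (rₐ − rₚ) / (rₐ + rₚ).
e = (1.2e+08 − 3e+07) / (1.2e+08 + 3e+07) = 9e+07 / 1.5e+08 ≈ 0.6.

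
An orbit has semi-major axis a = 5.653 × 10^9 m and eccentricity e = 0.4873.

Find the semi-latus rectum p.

p = a (1 − e²).
p = 5.653e+09 · (1 − (0.4873)²) = 5.653e+09 · 0.762539 ≈ 4.311e+09 m = 4.311 × 10^9 m.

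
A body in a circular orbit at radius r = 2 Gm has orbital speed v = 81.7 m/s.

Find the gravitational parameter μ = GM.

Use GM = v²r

Convert to SI: r = 2 Gm = 2e+09 m.
For a circular orbit v² = GM/r, so GM = v² · r.
GM = (81.7)² · 2e+09 m³/s² ≈ 1.335e+13 m³/s² = 1.335 × 10^13 m³/s².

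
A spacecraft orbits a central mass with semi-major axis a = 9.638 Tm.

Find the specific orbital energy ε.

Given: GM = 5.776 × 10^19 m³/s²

Convert to SI: a = 9.638 Tm = 9.638e+12 m.
ε = −GM / (2a).
ε = −5.776e+19 / (2 · 9.638e+12) J/kg ≈ -2.996e+06 J/kg = -2.996 MJ/kg.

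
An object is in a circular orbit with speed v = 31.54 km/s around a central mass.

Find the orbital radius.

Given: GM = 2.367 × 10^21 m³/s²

Convert to SI: v = 31.54 km/s = 31540 m/s.
For a circular orbit, v² = GM / r, so r = GM / v².
r = 2.367e+21 / (31540)² m ≈ 2.379e+12 m = 2.379 Tm.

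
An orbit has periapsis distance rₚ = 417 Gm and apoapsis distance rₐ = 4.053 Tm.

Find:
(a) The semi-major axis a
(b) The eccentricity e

Convert to SI: rₚ = 417 Gm = 4.17e+11 m; rₐ = 4.053 Tm = 4.053e+12 m.
(a) a = (rₚ + rₐ) / 2 = (4.17e+11 + 4.053e+12) / 2 ≈ 2.235e+12 m = 2.235 Tm.
(b) e = (rₐ − rₚ) / (rₐ + rₚ) = (4.053e+12 − 4.17e+11) / (4.053e+12 + 4.17e+11) ≈ 0.8134.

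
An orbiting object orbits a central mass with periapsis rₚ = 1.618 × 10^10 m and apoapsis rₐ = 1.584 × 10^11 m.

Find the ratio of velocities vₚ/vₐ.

Conservation of angular momentum gives rₚvₚ = rₐvₐ, so vₚ/vₐ = rₐ/rₚ.
vₚ/vₐ = 1.584e+11 / 1.618e+10 ≈ 9.79.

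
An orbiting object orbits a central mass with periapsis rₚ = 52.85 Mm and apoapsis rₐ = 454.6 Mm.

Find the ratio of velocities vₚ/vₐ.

Convert to SI: rₚ = 52.85 Mm = 5.285e+07 m; rₐ = 454.6 Mm = 4.546e+08 m.
Conservation of angular momentum gives rₚvₚ = rₐvₐ, so vₚ/vₐ = rₐ/rₚ.
vₚ/vₐ = 4.546e+08 / 5.285e+07 ≈ 8.602.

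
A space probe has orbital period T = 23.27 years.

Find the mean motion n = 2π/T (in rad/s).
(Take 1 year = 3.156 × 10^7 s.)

Convert to SI: T = 23.27 years = 7.34401e+08 s.
n = 2π / T.
n = 2π / 7.34401e+08 s ≈ 8.556e-09 rad/s.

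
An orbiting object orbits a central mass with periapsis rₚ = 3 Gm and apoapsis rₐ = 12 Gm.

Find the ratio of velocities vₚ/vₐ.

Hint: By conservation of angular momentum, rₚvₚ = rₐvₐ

Convert to SI: rₚ = 3 Gm = 3e+09 m; rₐ = 12 Gm = 1.2e+10 m.
Conservation of angular momentum gives rₚvₚ = rₐvₐ, so vₚ/vₐ = rₐ/rₚ.
vₚ/vₐ = 1.2e+10 / 3e+09 ≈ 4.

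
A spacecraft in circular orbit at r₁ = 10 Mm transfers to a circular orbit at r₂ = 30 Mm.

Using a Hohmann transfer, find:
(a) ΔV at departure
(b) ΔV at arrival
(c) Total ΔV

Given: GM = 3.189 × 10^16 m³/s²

Convert to SI: r₁ = 10 Mm = 1e+07 m; r₂ = 30 Mm = 3e+07 m.
Transfer semi-major axis: a_t = (r₁ + r₂)/2 = (1e+07 + 3e+07)/2 = 2e+07 m.
Circular speeds: v₁ = √(GM/r₁) = 56471.2 m/s, v₂ = √(GM/r₂) = 32603.7 m/s.
Transfer speeds (vis-viva v² = GM(2/r − 1/a_t)): v₁ᵗ = 69162.9 m/s, v₂ᵗ = 23054.3 m/s.
(a) ΔV₁ = |v₁ᵗ − v₁| ≈ 1.269e+04 m/s = 12.69 km/s.
(b) ΔV₂ = |v₂ − v₂ᵗ| ≈ 9549 m/s = 9.549 km/s.
(c) ΔV_total = ΔV₁ + ΔV₂ ≈ 2.224e+04 m/s = 22.24 km/s.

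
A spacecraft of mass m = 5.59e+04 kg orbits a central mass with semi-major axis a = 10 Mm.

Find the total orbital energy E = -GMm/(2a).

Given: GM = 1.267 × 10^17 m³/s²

Convert to SI: a = 10 Mm = 1e+07 m.
E = −GMm / (2a).
E = −1.267e+17 · 5.59e+04 / (2 · 1e+07) J ≈ -3.541e+14 J = -354.1 TJ.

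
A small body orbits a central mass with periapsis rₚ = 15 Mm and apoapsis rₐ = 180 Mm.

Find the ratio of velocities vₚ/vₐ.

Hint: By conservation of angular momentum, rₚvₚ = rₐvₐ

Convert to SI: rₚ = 15 Mm = 1.5e+07 m; rₐ = 180 Mm = 1.8e+08 m.
Conservation of angular momentum gives rₚvₚ = rₐvₐ, so vₚ/vₐ = rₐ/rₚ.
vₚ/vₐ = 1.8e+08 / 1.5e+07 ≈ 12.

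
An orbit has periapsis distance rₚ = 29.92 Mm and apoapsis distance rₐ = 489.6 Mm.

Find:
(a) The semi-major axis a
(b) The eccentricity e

Convert to SI: rₚ = 29.92 Mm = 2.992e+07 m; rₐ = 489.6 Mm = 4.896e+08 m.
(a) a = (rₚ + rₐ) / 2 = (2.992e+07 + 4.896e+08) / 2 ≈ 2.598e+08 m = 259.8 Mm.
(b) e = (rₐ − rₚ) / (rₐ + rₚ) = (4.896e+08 − 2.992e+07) / (4.896e+08 + 2.992e+07) ≈ 0.8848.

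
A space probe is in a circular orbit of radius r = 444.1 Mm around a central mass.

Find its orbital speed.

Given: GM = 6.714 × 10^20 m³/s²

Convert to SI: r = 444.1 Mm = 4.441e+08 m.
For a circular orbit, gravity supplies the centripetal force, so v = √(GM / r).
v = √(6.714e+20 / 4.441e+08) m/s ≈ 1.23e+06 m/s = 1230 km/s.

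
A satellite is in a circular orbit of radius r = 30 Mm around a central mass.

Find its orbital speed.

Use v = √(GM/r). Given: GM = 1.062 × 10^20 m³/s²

Convert to SI: r = 30 Mm = 3e+07 m.
For a circular orbit, gravity supplies the centripetal force, so v = √(GM / r).
v = √(1.062e+20 / 3e+07) m/s ≈ 1.881e+06 m/s = 1881 km/s.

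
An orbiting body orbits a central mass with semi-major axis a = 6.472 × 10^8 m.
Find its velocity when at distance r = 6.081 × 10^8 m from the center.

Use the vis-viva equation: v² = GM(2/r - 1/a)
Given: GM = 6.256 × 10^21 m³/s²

Vis-viva: v = √(GM · (2/r − 1/a)).
2/r − 1/a = 2/6.081e+08 − 1/6.472e+08 = 1.74382e-09 m⁻¹.
v = √(6.256e+21 · 1.74382e-09) m/s ≈ 3.303e+06 m/s = 3303 km/s.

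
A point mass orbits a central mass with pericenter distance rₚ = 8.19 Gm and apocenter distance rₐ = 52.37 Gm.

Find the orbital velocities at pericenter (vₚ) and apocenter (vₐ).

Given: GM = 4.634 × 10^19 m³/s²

Convert to SI: rₚ = 8.19 Gm = 8.19e+09 m; rₐ = 52.37 Gm = 5.237e+10 m.
Use the vis-viva equation v² = GM(2/r − 1/a) with a = (rₚ + rₐ)/2 = (8.19e+09 + 5.237e+10)/2 = 3.028e+10 m.
vₚ = √(GM · (2/rₚ − 1/a)) = √(4.634e+19 · (2/8.19e+09 − 1/3.028e+10)) m/s ≈ 9.892e+04 m/s = 98.92 km/s.
vₐ = √(GM · (2/rₐ − 1/a)) = √(4.634e+19 · (2/5.237e+10 − 1/3.028e+10)) m/s ≈ 1.547e+04 m/s = 15.47 km/s.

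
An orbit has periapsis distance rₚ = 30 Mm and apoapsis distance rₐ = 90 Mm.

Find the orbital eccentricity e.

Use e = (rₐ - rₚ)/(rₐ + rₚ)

Convert to SI: rₚ = 30 Mm = 3e+07 m; rₐ = 90 Mm = 9e+07 m.
e = (rₐ − rₚ) / (rₐ + rₚ).
e = (9e+07 − 3e+07) / (9e+07 + 3e+07) = 6e+07 / 1.2e+08 ≈ 0.5.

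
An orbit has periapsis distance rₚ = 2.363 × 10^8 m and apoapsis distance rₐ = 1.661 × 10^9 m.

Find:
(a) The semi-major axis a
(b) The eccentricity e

(a) a = (rₚ + rₐ) / 2 = (2.363e+08 + 1.661e+09) / 2 ≈ 9.486e+08 m = 9.486 × 10^8 m.
(b) e = (rₐ − rₚ) / (rₐ + rₚ) = (1.661e+09 − 2.363e+08) / (1.661e+09 + 2.363e+08) ≈ 0.7509.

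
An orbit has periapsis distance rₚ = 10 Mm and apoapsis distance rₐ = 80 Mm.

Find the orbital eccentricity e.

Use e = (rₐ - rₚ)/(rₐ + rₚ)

Convert to SI: rₚ = 10 Mm = 1e+07 m; rₐ = 80 Mm = 8e+07 m.
e = (rₐ − rₚ) / (rₐ + rₚ).
e = (8e+07 − 1e+07) / (8e+07 + 1e+07) = 7e+07 / 9e+07 ≈ 0.7778.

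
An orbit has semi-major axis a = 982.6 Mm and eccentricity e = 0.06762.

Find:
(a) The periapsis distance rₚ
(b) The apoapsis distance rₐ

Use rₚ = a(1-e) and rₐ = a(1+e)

Convert to SI: a = 982.6 Mm = 9.826e+08 m.
(a) rₚ = a(1 − e) = 9.826e+08 · (1 − 0.06762) = 9.826e+08 · 0.93238 ≈ 9.162e+08 m = 916.2 Mm.
(b) rₐ = a(1 + e) = 9.826e+08 · (1 + 0.06762) = 9.826e+08 · 1.06762 ≈ 1.049e+09 m = 1.049 Gm.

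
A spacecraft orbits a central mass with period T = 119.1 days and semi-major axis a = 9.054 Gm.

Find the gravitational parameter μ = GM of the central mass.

Convert to SI: T = 119.1 days = 1.02902e+07 s; a = 9.054 Gm = 9.054e+09 m.
GM = 4π² · a³ / T².
GM = 4π² · (9.054e+09)³ / (1.02902e+07)² m³/s² ≈ 2.767e+17 m³/s² = 2.767 × 10^17 m³/s².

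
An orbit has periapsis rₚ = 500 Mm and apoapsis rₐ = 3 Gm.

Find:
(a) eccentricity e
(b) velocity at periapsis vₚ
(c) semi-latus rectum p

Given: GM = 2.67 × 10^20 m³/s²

Convert to SI: rₚ = 500 Mm = 5e+08 m; rₐ = 3 Gm = 3e+09 m.
(a) e = (rₐ − rₚ)/(rₐ + rₚ) = (3e+09 − 5e+08)/(3e+09 + 5e+08) ≈ 0.7143
(b) With a = (rₚ + rₐ)/2 = 1.75e+09 m, vₚ = √(GM (2/rₚ − 1/a)) = √(2.67e+20 · (2/5e+08 − 1/1.75e+09)) m/s ≈ 9.568e+05 m/s
(c) From a = (rₚ + rₐ)/2 = 1.75e+09 m and e = (rₐ − rₚ)/(rₐ + rₚ) = 0.714286, p = a(1 − e²) = 1.75e+09 · (1 − (0.714286)²) ≈ 8.571e+08 m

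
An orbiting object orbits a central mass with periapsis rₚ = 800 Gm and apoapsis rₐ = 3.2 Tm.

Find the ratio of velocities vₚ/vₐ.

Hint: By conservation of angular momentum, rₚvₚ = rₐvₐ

Convert to SI: rₚ = 800 Gm = 8e+11 m; rₐ = 3.2 Tm = 3.2e+12 m.
Conservation of angular momentum gives rₚvₚ = rₐvₐ, so vₚ/vₐ = rₐ/rₚ.
vₚ/vₐ = 3.2e+12 / 8e+11 ≈ 4.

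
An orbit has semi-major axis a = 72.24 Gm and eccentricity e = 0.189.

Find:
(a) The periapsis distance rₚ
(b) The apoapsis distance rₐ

Convert to SI: a = 72.24 Gm = 7.224e+10 m.
(a) rₚ = a(1 − e) = 7.224e+10 · (1 − 0.189) = 7.224e+10 · 0.811 ≈ 5.859e+10 m = 58.59 Gm.
(b) rₐ = a(1 + e) = 7.224e+10 · (1 + 0.189) = 7.224e+10 · 1.189 ≈ 8.589e+10 m = 85.89 Gm.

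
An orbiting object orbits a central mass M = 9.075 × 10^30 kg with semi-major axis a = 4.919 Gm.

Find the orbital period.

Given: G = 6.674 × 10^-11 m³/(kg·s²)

Convert to SI: a = 4.919 Gm = 4.919e+09 m.
GM = G · M = 6.674e-11 · 9.075e+30 = 6.05665e+20 m³/s².
Kepler's third law: T = 2π √(a³ / GM).
Substituting a = 4.919e+09 m and GM = 6.05665e+20 m³/s²:
T = 2π √((4.919e+09)³ / 6.05665e+20) s
T ≈ 8.808e+04 s = 1.019 days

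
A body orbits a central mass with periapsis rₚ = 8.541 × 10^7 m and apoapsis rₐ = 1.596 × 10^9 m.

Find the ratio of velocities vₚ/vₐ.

Conservation of angular momentum gives rₚvₚ = rₐvₐ, so vₚ/vₐ = rₐ/rₚ.
vₚ/vₐ = 1.596e+09 / 8.541e+07 ≈ 18.69.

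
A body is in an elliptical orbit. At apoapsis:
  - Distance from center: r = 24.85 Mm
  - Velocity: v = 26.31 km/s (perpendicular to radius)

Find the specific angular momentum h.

Convert to SI: r = 24.85 Mm = 2.485e+07 m; v = 26.31 km/s = 26310 m/s.
With v perpendicular to r, h = r · v.
h = 2.485e+07 · 26310 m²/s ≈ 6.538e+11 m²/s.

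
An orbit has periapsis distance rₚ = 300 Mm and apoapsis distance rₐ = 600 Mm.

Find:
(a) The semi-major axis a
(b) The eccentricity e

Convert to SI: rₚ = 300 Mm = 3e+08 m; rₐ = 600 Mm = 6e+08 m.
(a) a = (rₚ + rₐ) / 2 = (3e+08 + 6e+08) / 2 ≈ 4.5e+08 m = 450 Mm.
(b) e = (rₐ − rₚ) / (rₐ + rₚ) = (6e+08 − 3e+08) / (6e+08 + 3e+08) ≈ 0.3333.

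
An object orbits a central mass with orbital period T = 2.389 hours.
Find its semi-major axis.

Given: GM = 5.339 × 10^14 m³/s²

Convert to SI: T = 2.389 hours = 8600.4 s.
Invert Kepler's third law: a = (GM · T² / (4π²))^(1/3).
Substituting T = 8600.4 s and GM = 5.339e+14 m³/s²:
a = (5.339e+14 · (8600.4)² / (4π²))^(1/3) m
a ≈ 1e+07 m = 10 Mm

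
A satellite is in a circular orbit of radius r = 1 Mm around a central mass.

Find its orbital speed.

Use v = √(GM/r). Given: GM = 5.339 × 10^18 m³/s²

Convert to SI: r = 1 Mm = 1e+06 m.
For a circular orbit, gravity supplies the centripetal force, so v = √(GM / r).
v = √(5.339e+18 / 1e+06) m/s ≈ 2.311e+06 m/s = 2311 km/s.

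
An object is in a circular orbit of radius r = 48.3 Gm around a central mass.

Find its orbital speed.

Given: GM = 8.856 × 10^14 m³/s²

Convert to SI: r = 48.3 Gm = 4.83e+10 m.
For a circular orbit, gravity supplies the centripetal force, so v = √(GM / r).
v = √(8.856e+14 / 4.83e+10) m/s ≈ 135.4 m/s = 135.4 m/s.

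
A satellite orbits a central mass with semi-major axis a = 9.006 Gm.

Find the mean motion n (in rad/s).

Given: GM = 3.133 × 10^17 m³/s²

Convert to SI: a = 9.006 Gm = 9.006e+09 m.
n = √(GM / a³).
n = √(3.133e+17 / (9.006e+09)³) rad/s ≈ 6.549e-07 rad/s.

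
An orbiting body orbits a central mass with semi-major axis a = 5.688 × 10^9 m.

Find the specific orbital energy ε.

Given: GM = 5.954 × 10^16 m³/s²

ε = −GM / (2a).
ε = −5.954e+16 / (2 · 5.688e+09) J/kg ≈ -5.234e+06 J/kg = -5.234 MJ/kg.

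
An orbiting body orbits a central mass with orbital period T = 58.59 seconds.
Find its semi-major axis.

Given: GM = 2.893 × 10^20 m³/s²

Invert Kepler's third law: a = (GM · T² / (4π²))^(1/3).
Substituting T = 58.59 s and GM = 2.893e+20 m³/s²:
a = (2.893e+20 · (58.59)² / (4π²))^(1/3) m
a ≈ 2.93e+07 m = 2.93 × 10^7 m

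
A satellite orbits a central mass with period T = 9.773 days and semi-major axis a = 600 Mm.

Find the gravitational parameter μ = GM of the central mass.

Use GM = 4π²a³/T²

Convert to SI: T = 9.773 days = 844387 s; a = 600 Mm = 6e+08 m.
GM = 4π² · a³ / T².
GM = 4π² · (6e+08)³ / (844387)² m³/s² ≈ 1.196e+16 m³/s² = 1.196 × 10^16 m³/s².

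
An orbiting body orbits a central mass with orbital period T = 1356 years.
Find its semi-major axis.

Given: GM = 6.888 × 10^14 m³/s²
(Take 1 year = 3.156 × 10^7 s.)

Convert to SI: T = 1356 years = 4.27954e+10 s.
Invert Kepler's third law: a = (GM · T² / (4π²))^(1/3).
Substituting T = 4.27954e+10 s and GM = 6.888e+14 m³/s²:
a = (6.888e+14 · (4.27954e+10)² / (4π²))^(1/3) m
a ≈ 3.173e+11 m = 317.3 Gm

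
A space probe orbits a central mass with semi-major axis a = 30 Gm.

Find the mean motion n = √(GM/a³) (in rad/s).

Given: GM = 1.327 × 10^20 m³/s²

Convert to SI: a = 30 Gm = 3e+10 m.
n = √(GM / a³).
n = √(1.327e+20 / (3e+10)³) rad/s ≈ 2.217e-06 rad/s.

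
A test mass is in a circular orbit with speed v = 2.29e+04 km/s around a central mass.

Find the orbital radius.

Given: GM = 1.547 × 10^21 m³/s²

Convert to SI: v = 2.29e+04 km/s = 2.29e+07 m/s.
For a circular orbit, v² = GM / r, so r = GM / v².
r = 1.547e+21 / (2.29e+07)² m ≈ 2.95e+06 m = 2.95 Mm.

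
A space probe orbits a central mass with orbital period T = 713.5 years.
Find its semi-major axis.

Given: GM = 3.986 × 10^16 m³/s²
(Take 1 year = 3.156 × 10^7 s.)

Convert to SI: T = 713.5 years = 2.25181e+10 s.
Invert Kepler's third law: a = (GM · T² / (4π²))^(1/3).
Substituting T = 2.25181e+10 s and GM = 3.986e+16 m³/s²:
a = (3.986e+16 · (2.25181e+10)² / (4π²))^(1/3) m
a ≈ 8e+11 m = 800 Gm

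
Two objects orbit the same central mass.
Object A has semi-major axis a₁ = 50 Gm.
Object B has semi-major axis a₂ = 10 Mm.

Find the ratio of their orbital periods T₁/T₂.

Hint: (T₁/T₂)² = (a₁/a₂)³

Convert to SI: a₁ = 50 Gm = 5e+10 m; a₂ = 10 Mm = 1e+07 m.
From Kepler's third law, (T₁/T₂)² = (a₁/a₂)³, so T₁/T₂ = (a₁/a₂)^(3/2).
a₁/a₂ = 5e+10 / 1e+07 = 5000.
T₁/T₂ = (5000)^(3/2) ≈ 3.536e+05.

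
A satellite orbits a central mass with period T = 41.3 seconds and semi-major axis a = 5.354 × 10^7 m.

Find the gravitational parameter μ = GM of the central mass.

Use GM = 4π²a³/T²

GM = 4π² · a³ / T².
GM = 4π² · (5.354e+07)³ / (41.3)² m³/s² ≈ 3.552e+21 m³/s² = 3.552 × 10^21 m³/s².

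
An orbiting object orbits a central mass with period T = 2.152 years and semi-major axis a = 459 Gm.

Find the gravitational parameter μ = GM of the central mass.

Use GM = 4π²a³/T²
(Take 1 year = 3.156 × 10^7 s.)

Convert to SI: T = 2.152 years = 6.79171e+07 s; a = 459 Gm = 4.59e+11 m.
GM = 4π² · a³ / T².
GM = 4π² · (4.59e+11)³ / (6.79171e+07)² m³/s² ≈ 8.276e+20 m³/s² = 8.276 × 10^20 m³/s².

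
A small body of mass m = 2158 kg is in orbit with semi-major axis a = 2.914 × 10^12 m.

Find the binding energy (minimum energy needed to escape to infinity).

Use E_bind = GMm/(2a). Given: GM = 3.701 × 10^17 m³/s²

Total orbital energy is E = −GMm/(2a); binding energy is E_bind = −E = GMm/(2a).
E_bind = 3.701e+17 · 2158 / (2 · 2.914e+12) J ≈ 1.37e+08 J = 137 MJ.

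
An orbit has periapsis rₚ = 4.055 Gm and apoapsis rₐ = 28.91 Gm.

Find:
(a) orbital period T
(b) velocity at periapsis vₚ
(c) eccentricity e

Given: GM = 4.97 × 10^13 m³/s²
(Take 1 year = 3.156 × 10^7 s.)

Convert to SI: rₚ = 4.055 Gm = 4.055e+09 m; rₐ = 28.91 Gm = 2.891e+10 m.
(a) With a = (rₚ + rₐ)/2 = 1.64825e+10 m, T = 2π √(a³/GM) = 2π √((1.64825e+10)³/4.97e+13) s ≈ 1.886e+09 s
(b) With a = (rₚ + rₐ)/2 = 1.64825e+10 m, vₚ = √(GM (2/rₚ − 1/a)) = √(4.97e+13 · (2/4.055e+09 − 1/1.64825e+10)) m/s ≈ 146.6 m/s
(c) e = (rₐ − rₚ)/(rₐ + rₚ) = (2.891e+10 − 4.055e+09)/(2.891e+10 + 4.055e+09) ≈ 0.754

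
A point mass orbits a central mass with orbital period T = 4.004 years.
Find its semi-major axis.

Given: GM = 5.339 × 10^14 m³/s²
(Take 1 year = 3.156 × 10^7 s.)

Convert to SI: T = 4.004 years = 1.26366e+08 s.
Invert Kepler's third law: a = (GM · T² / (4π²))^(1/3).
Substituting T = 1.26366e+08 s and GM = 5.339e+14 m³/s²:
a = (5.339e+14 · (1.26366e+08)² / (4π²))^(1/3) m
a ≈ 6e+09 m = 6 Gm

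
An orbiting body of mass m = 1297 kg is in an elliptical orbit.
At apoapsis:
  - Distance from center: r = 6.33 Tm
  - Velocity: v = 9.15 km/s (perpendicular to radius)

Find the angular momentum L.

Convert to SI: r = 6.33 Tm = 6.33e+12 m; v = 9.15 km/s = 9150 m/s.
Since v is perpendicular to r, L = m · v · r.
L = 1297 · 9150 · 6.33e+12 kg·m²/s ≈ 7.512e+19 kg·m²/s.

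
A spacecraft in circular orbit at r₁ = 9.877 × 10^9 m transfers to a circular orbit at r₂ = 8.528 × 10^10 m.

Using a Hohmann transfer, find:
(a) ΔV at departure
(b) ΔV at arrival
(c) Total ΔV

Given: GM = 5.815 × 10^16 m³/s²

Transfer semi-major axis: a_t = (r₁ + r₂)/2 = (9.877e+09 + 8.528e+10)/2 = 4.75785e+10 m.
Circular speeds: v₁ = √(GM/r₁) = 2426.4 m/s, v₂ = √(GM/r₂) = 825.755 m/s.
Transfer speeds (vis-viva v² = GM(2/r − 1/a_t)): v₁ᵗ = 3248.48 m/s, v₂ᵗ = 376.234 m/s.
(a) ΔV₁ = |v₁ᵗ − v₁| ≈ 822.1 m/s = 822.1 m/s.
(b) ΔV₂ = |v₂ − v₂ᵗ| ≈ 449.5 m/s = 449.5 m/s.
(c) ΔV_total = ΔV₁ + ΔV₂ ≈ 1272 m/s = 1.272 km/s.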